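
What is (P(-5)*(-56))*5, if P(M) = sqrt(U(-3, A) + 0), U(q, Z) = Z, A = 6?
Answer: -280*sqrt(6) ≈ -685.86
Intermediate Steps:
P(M) = sqrt(6) (P(M) = sqrt(6 + 0) = sqrt(6))
(P(-5)*(-56))*5 = (sqrt(6)*(-56))*5 = -56*sqrt(6)*5 = -280*sqrt(6)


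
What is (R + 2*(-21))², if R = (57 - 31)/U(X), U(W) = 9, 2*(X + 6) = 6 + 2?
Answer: 123904/81 ≈ 1529.7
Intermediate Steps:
X = -2 (X = -6 + (6 + 2)/2 = -6 + (½)*8 = -6 + 4 = -2)
R = 26/9 (R = (57 - 31)/9 = 26*(⅑) = 26/9 ≈ 2.8889)
(R + 2*(-21))² = (26/9 + 2*(-21))² = (26/9 - 42)² = (-352/9)² = 123904/81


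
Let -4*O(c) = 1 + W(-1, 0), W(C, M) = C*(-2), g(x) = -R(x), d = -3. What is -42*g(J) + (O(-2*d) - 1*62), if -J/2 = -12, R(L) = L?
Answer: 3781/4 ≈ 945.25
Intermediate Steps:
J = 24 (J = -2*(-12) = 24)
g(x) = -x
W(C, M) = -2*C
O(c) = -3/4 (O(c) = -(1 - 2*(-1))/4 = -(1 + 2)/4 = -1/4*3 = -3/4)
-42*g(J) + (O(-2*d) - 1*62) = -(-42)*24 + (-3/4 - 1*62) = -42*(-24) + (-3/4 - 62) = 1008 - 251/4 = 3781/4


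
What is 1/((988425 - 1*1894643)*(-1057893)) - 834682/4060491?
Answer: -266731446971637059/1297572776040222978 ≈ -0.20556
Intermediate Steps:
1/((988425 - 1*1894643)*(-1057893)) - 834682/4060491 = -1/1057893/(988425 - 1894643) - 834682*1/4060491 = -1/1057893/(-906218) - 834682/4060491 = -1/906218*(-1/1057893) - 834682/4060491 = 1/958681678674 - 834682/4060491 = -266731446971637059/1297572776040222978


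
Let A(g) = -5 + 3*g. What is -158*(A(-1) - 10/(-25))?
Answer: 6004/5 ≈ 1200.8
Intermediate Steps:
-158*(A(-1) - 10/(-25)) = -158*((-5 + 3*(-1)) - 10/(-25)) = -158*((-5 - 3) - 10*(-1/25)) = -158*(-8 + 2/5) = -158*(-38/5) = 6004/5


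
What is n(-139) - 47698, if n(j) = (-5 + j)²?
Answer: -26962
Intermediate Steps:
n(-139) - 47698 = (-5 - 139)² - 47698 = (-144)² - 47698 = 20736 - 47698 = -26962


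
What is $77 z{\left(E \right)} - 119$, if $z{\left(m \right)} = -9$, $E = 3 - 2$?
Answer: $-812$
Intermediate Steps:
$E = 1$
$77 z{\left(E \right)} - 119 = 77 \left(-9\right) - 119 = -693 - 119 = -812$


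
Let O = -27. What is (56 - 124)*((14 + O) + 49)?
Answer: -2448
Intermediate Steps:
(56 - 124)*((14 + O) + 49) = (56 - 124)*((14 - 27) + 49) = -68*(-13 + 49) = -68*36 = -2448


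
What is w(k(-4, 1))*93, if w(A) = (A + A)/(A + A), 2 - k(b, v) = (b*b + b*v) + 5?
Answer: 93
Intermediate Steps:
k(b, v) = -3 - b² - b*v (k(b, v) = 2 - ((b*b + b*v) + 5) = 2 - ((b² + b*v) + 5) = 2 - (5 + b² + b*v) = 2 + (-5 - b² - b*v) = -3 - b² - b*v)
w(A) = 1 (w(A) = (2*A)/((2*A)) = (2*A)*(1/(2*A)) = 1)
w(k(-4, 1))*93 = 1*93 = 93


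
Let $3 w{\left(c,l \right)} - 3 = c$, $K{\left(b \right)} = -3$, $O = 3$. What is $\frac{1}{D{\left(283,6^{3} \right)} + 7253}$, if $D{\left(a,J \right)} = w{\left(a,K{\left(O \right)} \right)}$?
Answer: $\frac{3}{22045} \approx 0.00013609$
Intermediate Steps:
$w{\left(c,l \right)} = 1 + \frac{c}{3}$
$D{\left(a,J \right)} = 1 + \frac{a}{3}$
$\frac{1}{D{\left(283,6^{3} \right)} + 7253} = \frac{1}{\left(1 + \frac{1}{3} \cdot 283\right) + 7253} = \frac{1}{\left(1 + \frac{283}{3}\right) + 7253} = \frac{1}{\frac{286}{3} + 7253} = \frac{1}{\frac{22045}{3}} = \frac{3}{22045}$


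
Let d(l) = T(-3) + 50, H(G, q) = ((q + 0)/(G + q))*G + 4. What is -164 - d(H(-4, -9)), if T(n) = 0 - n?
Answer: -217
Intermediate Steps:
T(n) = -n
H(G, q) = 4 + G*q/(G + q) (H(G, q) = (q/(G + q))*G + 4 = G*q/(G + q) + 4 = 4 + G*q/(G + q))
d(l) = 53 (d(l) = -1*(-3) + 50 = 3 + 50 = 53)
-164 - d(H(-4, -9)) = -164 - 1*53 = -164 - 53 = -217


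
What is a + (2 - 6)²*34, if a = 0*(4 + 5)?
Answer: 544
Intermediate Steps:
a = 0 (a = 0*9 = 0)
a + (2 - 6)²*34 = 0 + (2 - 6)²*34 = 0 + (-4)²*34 = 0 + 16*34 = 0 + 544 = 544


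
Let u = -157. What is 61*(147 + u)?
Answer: -610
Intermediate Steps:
61*(147 + u) = 61*(147 - 157) = 61*(-10) = -610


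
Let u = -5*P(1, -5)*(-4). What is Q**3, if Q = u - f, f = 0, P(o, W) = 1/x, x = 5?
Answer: 64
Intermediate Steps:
P(o, W) = 1/5
u = 4 (u = -5*1/5*(-4) = -1*(-4) = 4)
Q = 4 (Q = 4 - 1*0 = 4 + 0 = 4)
Q**3 = 4**3 = 64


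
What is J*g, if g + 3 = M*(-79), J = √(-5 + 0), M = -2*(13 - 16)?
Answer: -477*I*√5 ≈ -1066.6*I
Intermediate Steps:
M = 6 (M = -2*(-3) = 6)
J = I*√5 (J = √(-5) = I*√5 ≈ 2.2361*I)
g = -477 (g = -3 + 6*(-79) = -3 - 474 = -477)
J*g = (I*√5)*(-477) = -477*I*√5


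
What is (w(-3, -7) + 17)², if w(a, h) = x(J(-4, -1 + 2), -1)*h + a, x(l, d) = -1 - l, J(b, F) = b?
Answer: 49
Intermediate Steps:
w(a, h) = a + 3*h (w(a, h) = (-1 - 1*(-4))*h + a = (-1 + 4)*h + a = 3*h + a = a + 3*h)
(w(-3, -7) + 17)² = ((-3 + 3*(-7)) + 17)² = ((-3 - 21) + 17)² = (-24 + 17)² = (-7)² = 49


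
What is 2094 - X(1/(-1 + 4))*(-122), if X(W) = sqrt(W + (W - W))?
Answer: 2094 + 122*sqrt(3)/3 ≈ 2164.4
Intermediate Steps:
X(W) = sqrt(W) (X(W) = sqrt(W + 0) = sqrt(W))
2094 - X(1/(-1 + 4))*(-122) = 2094 - sqrt(1/(-1 + 4))*(-122) = 2094 - sqrt(1/3)*(-122) = 2094 - sqrt(3)/3*(-122) = 2094 - (-122)*sqrt(3)/3 = 2094 + 122*sqrt(3)/3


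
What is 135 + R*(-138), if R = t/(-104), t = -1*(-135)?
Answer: 16335/52 ≈ 314.13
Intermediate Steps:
t = 135
R = -135/104 (R = 135/(-104) = 135*(-1/104) = -135/104 ≈ -1.2981)
135 + R*(-138) = 135 - 135/104*(-138) = 135 + 9315/52 = 16335/52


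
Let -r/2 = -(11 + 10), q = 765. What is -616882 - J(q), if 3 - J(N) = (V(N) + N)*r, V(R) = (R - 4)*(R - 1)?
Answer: 23834213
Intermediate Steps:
r = 42 (r = -(-2)*(11 + 10) = -(-2)*21 = -2*(-21) = 42)
V(R) = (-1 + R)*(-4 + R) (V(R) = (-4 + R)*(-1 + R) = (-1 + R)*(-4 + R))
J(N) = -165 - 42*N**2 + 168*N (J(N) = 3 - ((4 + N**2 - 5*N) + N)*42 = 3 - (4 + N**2 - 4*N)*42 = 3 - (168 - 168*N + 42*N**2) = 3 + (-168 - 42*N**2 + 168*N) = -165 - 42*N**2 + 168*N)
-616882 - J(q) = -616882 - (-165 - 42*765**2 + 168*765) = -616882 - (-165 - 42*585225 + 128520) = -616882 - (-165 - 24579450 + 128520) = -616882 - 1*(-24451095) = -616882 + 24451095 = 23834213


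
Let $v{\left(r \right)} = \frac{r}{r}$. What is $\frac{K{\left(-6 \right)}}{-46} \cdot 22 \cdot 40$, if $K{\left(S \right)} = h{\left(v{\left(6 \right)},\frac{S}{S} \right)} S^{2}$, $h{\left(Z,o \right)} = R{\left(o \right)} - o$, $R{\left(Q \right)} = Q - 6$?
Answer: $\frac{95040}{23} \approx 4132.2$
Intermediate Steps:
$R{\left(Q \right)} = -6 + Q$ ($R{\left(Q \right)} = Q - 6 = -6 + Q$)
$v{\left(r \right)} = 1$
$h{\left(Z,o \right)} = -6$ ($h{\left(Z,o \right)} = \left(-6 + o\right) - o = -6$)
$K{\left(S \right)} = - 6 S^{2}$
$\frac{K{\left(-6 \right)}}{-46} \cdot 22 \cdot 40 = \frac{\left(-6\right) \left(-6\right)^{2}}{-46} \cdot 22 \cdot 40 = \left(-6\right) 36 \left(- \frac{1}{46}\right) 22 \cdot 40 = \left(-216\right) \left(- \frac{1}{46}\right) 22 \cdot 40 = \frac{108}{23} \cdot 22 \cdot 40 = \frac{2376}{23} \cdot 40 = \frac{95040}{23}$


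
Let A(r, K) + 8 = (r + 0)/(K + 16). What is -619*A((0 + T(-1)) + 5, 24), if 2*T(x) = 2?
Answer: 97183/20 ≈ 4859.1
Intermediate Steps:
T(x) = 1 (T(x) = (½)*2 = 1)
A(r, K) = -8 + r/(16 + K) (A(r, K) = -8 + (r + 0)/(K + 16) = -8 + r/(16 + K))
-619*A((0 + T(-1)) + 5, 24) = -619*(-128 + ((0 + 1) + 5) - 8*24)/(16 + 24) = -619*(-128 + (1 + 5) - 192)/40 = -619*(-128 + 6 - 192)/40 = -619*(-314)/40 = -619*(-157/20) = 97183/20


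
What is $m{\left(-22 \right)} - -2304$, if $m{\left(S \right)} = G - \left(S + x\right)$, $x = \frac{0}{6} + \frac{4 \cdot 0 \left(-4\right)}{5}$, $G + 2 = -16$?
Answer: $2308$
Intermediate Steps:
$G = -18$ ($G = -2 - 16 = -18$)
$x = 0$ ($x = 0 \cdot \frac{1}{6} + 0 \left(-4\right) \frac{1}{5} = 0 + 0 \cdot \frac{1}{5} = 0 + 0 = 0$)
$m{\left(S \right)} = -18 - S$ ($m{\left(S \right)} = -18 - \left(S + 0\right) = -18 - S$)
$m{\left(-22 \right)} - -2304 = \left(-18 - -22\right) - -2304 = \left(-18 + 22\right) + 2304 = 4 + 2304 = 2308$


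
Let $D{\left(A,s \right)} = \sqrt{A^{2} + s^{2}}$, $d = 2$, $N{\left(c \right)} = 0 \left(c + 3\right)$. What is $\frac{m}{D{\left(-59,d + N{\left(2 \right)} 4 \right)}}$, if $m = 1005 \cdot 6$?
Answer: $\frac{1206 \sqrt{3485}}{697} \approx 102.14$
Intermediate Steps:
$N{\left(c \right)} = 0$ ($N{\left(c \right)} = 0 \left(3 + c\right) = 0$)
$m = 6030$
$\frac{m}{D{\left(-59,d + N{\left(2 \right)} 4 \right)}} = \frac{6030}{\sqrt{\left(-59\right)^{2} + \left(2 + 0 \cdot 4\right)^{2}}} = \frac{6030}{\sqrt{3481 + \left(2 + 0\right)^{2}}} = \frac{6030}{\sqrt{3481 + 2^{2}}} = \frac{6030}{\sqrt{3481 + 4}} = \frac{6030}{\sqrt{3485}} = 6030 \frac{\sqrt{3485}}{3485} = \frac{1206 \sqrt{3485}}{697}$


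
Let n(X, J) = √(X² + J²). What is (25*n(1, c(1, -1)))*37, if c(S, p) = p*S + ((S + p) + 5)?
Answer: 925*√17 ≈ 3813.9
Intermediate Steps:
c(S, p) = 5 + S + p + S*p (c(S, p) = S*p + (5 + S + p) = 5 + S + p + S*p)
n(X, J) = √(J² + X²)
(25*n(1, c(1, -1)))*37 = (25*√((5 + 1 - 1 + 1*(-1))² + 1²))*37 = (25*√((5 + 1 - 1 - 1)² + 1))*37 = (25*√(4² + 1))*37 = (25*√(16 + 1))*37 = (25*√17)*37 = 925*√17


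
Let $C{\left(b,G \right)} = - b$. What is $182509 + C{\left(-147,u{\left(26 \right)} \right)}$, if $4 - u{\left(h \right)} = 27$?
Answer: $182656$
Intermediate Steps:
$u{\left(h \right)} = -23$ ($u{\left(h \right)} = 4 - 27 = -23$)
$182509 + C{\left(-147,u{\left(26 \right)} \right)} = 182509 - -147 = 182509 + 147 = 182656$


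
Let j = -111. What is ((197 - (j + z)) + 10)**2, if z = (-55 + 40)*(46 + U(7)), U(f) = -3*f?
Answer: 480249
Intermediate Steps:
z = -375 (z = (-55 + 40)*(46 - 3*7) = -15*(46 - 21) = -15*25 = -375)
((197 - (j + z)) + 10)**2 = ((197 - (-111 - 375)) + 10)**2 = ((197 - 1*(-486)) + 10)**2 = ((197 + 486) + 10)**2 = (683 + 10)**2 = 693**2 = 480249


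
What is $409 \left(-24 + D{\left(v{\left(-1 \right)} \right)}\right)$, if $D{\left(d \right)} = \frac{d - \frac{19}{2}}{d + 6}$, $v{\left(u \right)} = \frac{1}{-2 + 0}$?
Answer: $- \frac{116156}{11} \approx -10560.0$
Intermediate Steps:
$v{\left(u \right)} = - \frac{1}{2}$ ($v{\left(u \right)} = \frac{1}{-2} = - \frac{1}{2}$)
$D{\left(d \right)} = \frac{- \frac{19}{2} + d}{6 + d}$ ($D{\left(d \right)} = \frac{d - \frac{19}{2}}{6 + d} = \frac{- \frac{19}{2} + d}{6 + d}$)
$409 \left(-24 + D{\left(v{\left(-1 \right)} \right)}\right) = 409 \left(-24 + \frac{- \frac{19}{2} - \frac{1}{2}}{6 - \frac{1}{2}}\right) = 409 \left(-24 + \frac{1}{\frac{11}{2}} \left(-10\right)\right) = 409 \left(-24 + \frac{2}{11} \left(-10\right)\right) = 409 \left(-24 - \frac{20}{11}\right) = 409 \left(- \frac{284}{11}\right) = - \frac{116156}{11}$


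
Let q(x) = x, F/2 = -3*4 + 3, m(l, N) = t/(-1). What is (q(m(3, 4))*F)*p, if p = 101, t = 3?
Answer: 5454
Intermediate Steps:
m(l, N) = -3 (m(l, N) = 3/(-1) = 3*(-1) = -3)
F = -18 (F = 2*(-3*4 + 3) = 2*(-12 + 3) = 2*(-9) = -18)
(q(m(3, 4))*F)*p = -3*(-18)*101 = 54*101 = 5454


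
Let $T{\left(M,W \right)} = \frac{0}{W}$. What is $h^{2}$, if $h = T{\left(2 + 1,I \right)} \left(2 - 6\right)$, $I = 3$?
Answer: $0$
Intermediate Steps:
$T{\left(M,W \right)} = 0$
$h = 0$ ($h = 0 \left(2 - 6\right) = 0 \left(-4\right) = 0$)
$h^{2} = 0^{2} = 0$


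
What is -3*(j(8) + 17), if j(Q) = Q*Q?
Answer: -243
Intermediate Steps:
j(Q) = Q**2
-3*(j(8) + 17) = -3*(8**2 + 17) = -3*(64 + 17) = -3*81 = -243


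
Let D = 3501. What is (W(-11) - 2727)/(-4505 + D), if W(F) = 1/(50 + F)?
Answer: 26588/9789 ≈ 2.7161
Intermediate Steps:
(W(-11) - 2727)/(-4505 + D) = (1/(50 - 11) - 2727)/(-4505 + 3501) = (1/39 - 2727)/(-1004) = (1/39 - 2727)*(-1/1004) = -106352/39*(-1/1004) = 26588/9789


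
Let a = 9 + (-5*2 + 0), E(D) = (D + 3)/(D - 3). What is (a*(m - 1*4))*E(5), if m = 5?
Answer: -4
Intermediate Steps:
E(D) = (3 + D)/(-3 + D)
a = -1 (a = 9 + (-10 + 0) = 9 - 10 = -1)
(a*(m - 1*4))*E(5) = (-(5 - 1*4))*((3 + 5)/(-3 + 5)) = (-(5 - 4))*(8/2) = (-1*1)*((½)*8) = -1*4 = -4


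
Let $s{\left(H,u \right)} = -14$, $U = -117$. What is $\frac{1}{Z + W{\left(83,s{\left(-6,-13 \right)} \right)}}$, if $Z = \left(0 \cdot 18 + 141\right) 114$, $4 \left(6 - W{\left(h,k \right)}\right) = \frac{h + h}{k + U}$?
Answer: $\frac{262}{4213043} \approx 6.2188 \cdot 10^{-5}$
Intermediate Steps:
$W{\left(h,k \right)} = 6 - \frac{h}{2 \left(-117 + k\right)}$ ($W{\left(h,k \right)} = 6 - \frac{\left(h + h\right) \frac{1}{k - 117}}{4} = 6 - \frac{2 h \frac{1}{-117 + k}}{4} = 6 - \frac{h}{2 \left(-117 + k\right)}$)
$Z = 16074$ ($Z = \left(0 + 141\right) 114 = 141 \cdot 114 = 16074$)
$\frac{1}{Z + W{\left(83,s{\left(-6,-13 \right)} \right)}} = \frac{1}{16074 + \frac{-1404 - 83 + 12 \left(-14\right)}{2 \left(-117 - 14\right)}} = \frac{1}{16074 + \frac{-1404 - 83 - 168}{2 \left(-131\right)}} = \frac{1}{16074 + \frac{1}{2} \left(- \frac{1}{131}\right) \left(-1655\right)} = \frac{1}{16074 + \frac{1655}{262}} = \frac{1}{\frac{4213043}{262}} = \frac{262}{4213043}$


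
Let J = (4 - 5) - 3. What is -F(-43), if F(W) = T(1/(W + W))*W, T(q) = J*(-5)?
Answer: 860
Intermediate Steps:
J = -4 (J = -1 - 3 = -4)
T(q) = 20 (T(q) = -4*(-5) = 20)
F(W) = 20*W
-F(-43) = -20*(-43) = -1*(-860) = 860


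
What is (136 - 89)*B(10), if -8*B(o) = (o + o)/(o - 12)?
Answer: 235/4 ≈ 58.750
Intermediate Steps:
B(o) = -o/(4*(-12 + o)) (B(o) = -(o + o)/(8*(o - 12)) = -2*o/(8*(-12 + o)) = -o/(4*(-12 + o)))
(136 - 89)*B(10) = (136 - 89)*(-1*10/(-48 + 4*10)) = 47*(-1*10/(-48 + 40)) = 47*(-1*10/(-8)) = 47*(-1*10*(-⅛)) = 47*(5/4) = 235/4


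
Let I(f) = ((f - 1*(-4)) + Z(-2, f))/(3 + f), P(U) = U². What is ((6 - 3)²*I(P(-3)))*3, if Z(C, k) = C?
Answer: 99/4 ≈ 24.750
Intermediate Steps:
I(f) = (2 + f)/(3 + f) (I(f) = ((f - 1*(-4)) - 2)/(3 + f) = ((f + 4) - 2)/(3 + f) = ((4 + f) - 2)/(3 + f) = (2 + f)/(3 + f))
((6 - 3)²*I(P(-3)))*3 = ((6 - 3)²*((2 + (-3)²)/(3 + (-3)²)))*3 = (3²*((2 + 9)/(3 + 9)))*3 = (9*(11/12))*3 = (33/4)*3 = 99/4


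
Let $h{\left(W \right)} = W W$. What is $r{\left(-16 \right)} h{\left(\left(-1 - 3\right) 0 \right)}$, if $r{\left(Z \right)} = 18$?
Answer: $0$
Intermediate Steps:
$h{\left(W \right)} = W^{2}$
$r{\left(-16 \right)} h{\left(\left(-1 - 3\right) 0 \right)} = 18 \left(\left(-1 - 3\right) 0\right)^{2} = 18 \left(\left(-4\right) 0\right)^{2} = 18 \cdot 0^{2} = 18 \cdot 0 = 0$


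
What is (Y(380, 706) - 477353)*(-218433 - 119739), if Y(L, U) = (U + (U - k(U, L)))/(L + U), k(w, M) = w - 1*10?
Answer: 29218322432404/181 ≈ 1.6143e+11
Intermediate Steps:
k(w, M) = -10 + w (k(w, M) = w - 10 = -10 + w)
Y(L, U) = (10 + U)/(L + U) (Y(L, U) = (U + (U - (-10 + U)))/(L + U) = (U + (U + (10 - U)))/(L + U) = (U + 10)/(L + U) = (10 + U)/(L + U))
(Y(380, 706) - 477353)*(-218433 - 119739) = ((10 + 706)/(380 + 706) - 477353)*(-218433 - 119739) = (716/1086 - 477353)*(-338172) = ((1/1086)*716 - 477353)*(-338172) = (358/543 - 477353)*(-338172) = -259202321/543*(-338172) = 29218322432404/181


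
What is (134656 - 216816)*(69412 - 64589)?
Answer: -396257680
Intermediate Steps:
(134656 - 216816)*(69412 - 64589) = -82160*4823 = -396257680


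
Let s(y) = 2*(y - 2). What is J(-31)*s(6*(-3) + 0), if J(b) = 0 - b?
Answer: -1240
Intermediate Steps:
s(y) = -4 + 2*y (s(y) = 2*(-2 + y) = -4 + 2*y)
J(b) = -b
J(-31)*s(6*(-3) + 0) = (-1*(-31))*(-4 + 2*(6*(-3) + 0)) = 31*(-4 + 2*(-18 + 0)) = 31*(-4 + 2*(-18)) = 31*(-4 - 36) = 31*(-40) = -1240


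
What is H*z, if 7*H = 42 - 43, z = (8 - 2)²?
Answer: -36/7 ≈ -5.1429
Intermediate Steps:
z = 36 (z = 6² = 36)
H = -⅐ (H = (42 - 43)/7 = (⅐)*(-1) = -⅐ ≈ -0.14286)
H*z = -⅐*36 = -36/7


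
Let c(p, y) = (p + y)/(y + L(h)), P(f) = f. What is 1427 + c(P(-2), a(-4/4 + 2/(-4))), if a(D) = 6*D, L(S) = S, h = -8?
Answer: 24270/17 ≈ 1427.6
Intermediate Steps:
c(p, y) = (p + y)/(-8 + y) (c(p, y) = (p + y)/(y - 8) = (p + y)/(-8 + y))
1427 + c(P(-2), a(-4/4 + 2/(-4))) = 1427 + (-2 + 6*(-4/4 + 2/(-4)))/(-8 + 6*(-4/4 + 2/(-4))) = 1427 + (-2 + 6*(-4*1/4 + 2*(-1/4)))/(-8 + 6*(-4*1/4 + 2*(-1/4))) = 1427 + (-2 + 6*(-1 - 1/2))/(-8 + 6*(-1 - 1/2)) = 1427 + (-2 + 6*(-3/2))/(-8 + 6*(-3/2)) = 1427 + (-2 - 9)/(-8 - 9) = 1427 - 11/(-17) = 1427 - 1/17*(-11) = 1427 + 11/17 = 24270/17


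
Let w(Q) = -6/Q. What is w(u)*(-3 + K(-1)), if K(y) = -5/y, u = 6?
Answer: -2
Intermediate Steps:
w(u)*(-3 + K(-1)) = (-6/6)*(-3 - 5/(-1)) = (-6*⅙)*(-3 - 5*(-1)) = -(-3 + 5) = -1*2 = -2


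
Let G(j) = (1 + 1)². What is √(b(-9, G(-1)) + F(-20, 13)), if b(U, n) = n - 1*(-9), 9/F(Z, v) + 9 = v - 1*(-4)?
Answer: √226/4 ≈ 3.7583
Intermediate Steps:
F(Z, v) = 9/(-5 + v) (F(Z, v) = 9/(-9 + (v - 1*(-4))) = 9/(-9 + (v + 4)) = 9/(-9 + (4 + v)) = 9/(-5 + v))
G(j) = 4 (G(j) = 2² = 4)
b(U, n) = 9 + n (b(U, n) = n + 9 = 9 + n)
√(b(-9, G(-1)) + F(-20, 13)) = √((9 + 4) + 9/(-5 + 13)) = √(13 + 9/8) = √(113/8) = √226/4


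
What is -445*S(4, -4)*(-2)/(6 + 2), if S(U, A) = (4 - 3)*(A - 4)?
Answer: -890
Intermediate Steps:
S(U, A) = -4 + A (S(U, A) = 1*(-4 + A) = -4 + A)
-445*S(4, -4)*(-2)/(6 + 2) = -445*(-4 - 4)*(-2)/(6 + 2) = -445*(-8*(-2))/8 = -7120/8 = -445*2 = -890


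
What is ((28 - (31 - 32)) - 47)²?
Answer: 324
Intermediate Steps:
((28 - (31 - 32)) - 47)² = ((28 - 1*(-1)) - 47)² = ((28 + 1) - 47)² = (29 - 47)² = (-18)² = 324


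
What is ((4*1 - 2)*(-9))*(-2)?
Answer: 36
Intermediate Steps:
((4*1 - 2)*(-9))*(-2) = ((4 - 2)*(-9))*(-2) = (2*(-9))*(-2) = -18*(-2) = 36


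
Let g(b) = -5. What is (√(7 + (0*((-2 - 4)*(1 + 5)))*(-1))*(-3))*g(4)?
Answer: 15*√7 ≈ 39.686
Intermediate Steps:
(√(7 + (0*((-2 - 4)*(1 + 5)))*(-1))*(-3))*g(4) = (√(7 + (0*((-2 - 4)*(1 + 5)))*(-1))*(-3))*(-5) = (√(7 + (0*(-6*6))*(-1))*(-3))*(-5) = (√(7 + (0*(-36))*(-1))*(-3))*(-5) = (√(7 + 0*(-1))*(-3))*(-5) = (√(7 + 0)*(-3))*(-5) = (√7*(-3))*(-5) = -3*√7*(-5) = 15*√7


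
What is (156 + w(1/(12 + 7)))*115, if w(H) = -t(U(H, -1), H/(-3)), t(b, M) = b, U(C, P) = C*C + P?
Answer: 6517740/361 ≈ 18055.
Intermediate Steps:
U(C, P) = P + C**2 (U(C, P) = C**2 + P = P + C**2)
w(H) = 1 - H**2 (w(H) = -(-1 + H**2) = 1 - H**2)
(156 + w(1/(12 + 7)))*115 = (156 + (1 - (1/(12 + 7))**2))*115 = (156 + (1 - (1/19)**2))*115 = (156 + (1 - 1*1/361))*115 = (156 + (1 - 1/361))*115 = (156 + 360/361)*115 = (56676/361)*115 = 6517740/361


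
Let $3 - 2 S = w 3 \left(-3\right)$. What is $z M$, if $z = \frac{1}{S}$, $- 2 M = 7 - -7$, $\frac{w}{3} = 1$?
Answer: $- \frac{7}{15} \approx -0.46667$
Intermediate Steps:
$w = 3$ ($w = 3 \cdot 1 = 3$)
$M = -7$ ($M = - \frac{7 - -7}{2} = - \frac{7 + 7}{2} = \left(- \frac{1}{2}\right) 14 = -7$)
$S = 15$ ($S = \frac{3}{2} - \frac{3 \cdot 3 \left(-3\right)}{2} = \frac{3}{2} - \frac{9 \left(-3\right)}{2} = \frac{3}{2} - - \frac{27}{2} = \frac{3}{2} + \frac{27}{2} = 15$)
$z = \frac{1}{15} \approx 0.066667$
$z M = \frac{1}{15} \left(-7\right) = - \frac{7}{15}$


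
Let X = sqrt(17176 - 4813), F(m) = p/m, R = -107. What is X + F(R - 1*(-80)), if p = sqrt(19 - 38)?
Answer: sqrt(12363) - I*sqrt(19)/27 ≈ 111.19 - 0.16144*I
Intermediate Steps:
p = I*sqrt(19) (p = sqrt(-19) = I*sqrt(19) ≈ 4.3589*I)
F(m) = I*sqrt(19)/m (F(m) = (I*sqrt(19))/m = I*sqrt(19)/m)
X = sqrt(12363) ≈ 111.19
X + F(R - 1*(-80)) = sqrt(12363) + I*sqrt(19)/(-107 - 1*(-80)) = sqrt(12363) + I*sqrt(19)/(-107 + 80) = sqrt(12363) + I*sqrt(19)/(-27) = sqrt(12363) + I*sqrt(19)*(-1/27) = sqrt(12363) - I*sqrt(19)/27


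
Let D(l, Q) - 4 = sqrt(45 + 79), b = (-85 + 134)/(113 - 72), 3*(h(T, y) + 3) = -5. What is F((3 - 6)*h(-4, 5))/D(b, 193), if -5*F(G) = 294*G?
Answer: 1372/45 - 686*sqrt(31)/45 ≈ -54.389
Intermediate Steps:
h(T, y) = -14/3 (h(T, y) = -3 + (1/3)*(-5) = -3 - 5/3 = -14/3)
b = 49/41 ≈ 1.1951
F(G) = -294*G/5
D(l, Q) = 4 + 2*sqrt(31) (D(l, Q) = 4 + sqrt(45 + 79) = 4 + sqrt(124) = 4 + 2*sqrt(31))
F((3 - 6)*h(-4, 5))/D(b, 193) = (-294*(3 - 6)*(-14)/(5*3))/(4 + 2*sqrt(31)) = (-(-882)*(-14)/(5*3))/(4 + 2*sqrt(31)) = (-294/5*14)/(4 + 2*sqrt(31)) = -4116/(5*(4 + 2*sqrt(31)))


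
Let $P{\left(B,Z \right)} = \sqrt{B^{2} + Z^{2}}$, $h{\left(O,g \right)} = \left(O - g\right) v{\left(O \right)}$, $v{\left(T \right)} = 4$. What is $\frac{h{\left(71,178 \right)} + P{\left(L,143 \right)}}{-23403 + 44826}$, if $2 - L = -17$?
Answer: $- \frac{428}{21423} + \frac{\sqrt{20810}}{21423} \approx -0.013245$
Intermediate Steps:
$L = 19$ ($L = 2 - -17 = 2 + 17 = 19$)
$h{\left(O,g \right)} = - 4 g + 4 O$ ($h{\left(O,g \right)} = \left(O - g\right) 4 = - 4 g + 4 O$)
$\frac{h{\left(71,178 \right)} + P{\left(L,143 \right)}}{-23403 + 44826} = \frac{\left(\left(-4\right) 178 + 4 \cdot 71\right) + \sqrt{19^{2} + 143^{2}}}{-23403 + 44826} = \frac{\left(-712 + 284\right) + \sqrt{361 + 20449}}{21423} = \left(-428 + \sqrt{20810}\right) \frac{1}{21423} = - \frac{428}{21423} + \frac{\sqrt{20810}}{21423}$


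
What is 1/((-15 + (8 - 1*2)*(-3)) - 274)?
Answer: -1/307 ≈ -0.0032573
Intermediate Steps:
1/((-15 + (8 - 1*2)*(-3)) - 274) = 1/((-15 + (8 - 2)*(-3)) - 274) = 1/((-15 + 6*(-3)) - 274) = 1/((-15 - 18) - 274) = 1/(-33 - 274) = 1/(-307) = -1/307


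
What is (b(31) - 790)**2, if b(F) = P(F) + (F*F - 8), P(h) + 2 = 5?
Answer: 27556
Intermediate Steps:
P(h) = 3 (P(h) = -2 + 5 = 3)
b(F) = -5 + F**2 (b(F) = 3 + (F*F - 8) = 3 + (F**2 - 8) = 3 + (-8 + F**2) = -5 + F**2)
(b(31) - 790)**2 = ((-5 + 31**2) - 790)**2 = ((-5 + 961) - 790)**2 = (956 - 790)**2 = 166**2 = 27556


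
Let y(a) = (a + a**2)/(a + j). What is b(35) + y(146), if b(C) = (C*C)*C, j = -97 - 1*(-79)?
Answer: 2754731/64 ≈ 43043.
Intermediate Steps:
j = -18 (j = -97 + 79 = -18)
b(C) = C**3 (b(C) = C**2*C = C**3)
y(a) = (a + a**2)/(-18 + a) (y(a) = (a + a**2)/(a - 18) = (a + a**2)/(-18 + a))
b(35) + y(146) = 35**3 + 146*(1 + 146)/(-18 + 146) = 42875 + 146*147/128 = 42875 + 146*(1/128)*147 = 42875 + 10731/64 = 2754731/64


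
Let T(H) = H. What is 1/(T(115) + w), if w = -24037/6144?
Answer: 6144/682523 ≈ 0.0090019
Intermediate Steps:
w = -24037/6144 (w = -24037*1/6144 = -24037/6144 ≈ -3.9123)
1/(T(115) + w) = 1/(115 - 24037/6144) = 1/(682523/6144) = 6144/682523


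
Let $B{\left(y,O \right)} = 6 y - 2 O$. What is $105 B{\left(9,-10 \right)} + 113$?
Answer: $7883$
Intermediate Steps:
$B{\left(y,O \right)} = - 2 O + 6 y$
$105 B{\left(9,-10 \right)} + 113 = 105 \left(\left(-2\right) \left(-10\right) + 6 \cdot 9\right) + 113 = 105 \left(20 + 54\right) + 113 = 105 \cdot 74 + 113 = 7770 + 113 = 7883$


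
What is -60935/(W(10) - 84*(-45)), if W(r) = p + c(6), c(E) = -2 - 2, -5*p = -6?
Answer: -43525/2698 ≈ -16.132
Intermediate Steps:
p = 6/5 (p = -⅕*(-6) = 6/5 ≈ 1.2000)
c(E) = -4
W(r) = -14/5 (W(r) = 6/5 - 4 = -14/5)
-60935/(W(10) - 84*(-45)) = -60935/(-14/5 - 84*(-45)) = -60935/(-14/5 + 3780) = -60935/18886/5 = -60935*5/18886 = -43525/2698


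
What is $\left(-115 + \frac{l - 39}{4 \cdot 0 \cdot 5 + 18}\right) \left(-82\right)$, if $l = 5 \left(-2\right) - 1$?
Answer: $\frac{86920}{9} \approx 9657.8$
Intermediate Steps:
$l = -11$ ($l = -10 - 1 = -11$)
$\left(-115 + \frac{l - 39}{4 \cdot 0 \cdot 5 + 18}\right) \left(-82\right) = \left(-115 + \frac{-11 - 39}{4 \cdot 0 \cdot 5 + 18}\right) \left(-82\right) = \left(-115 - \frac{50}{0 \cdot 5 + 18}\right) \left(-82\right) = \left(-115 - \frac{50}{0 + 18}\right) \left(-82\right) = \left(-115 - \frac{50}{18}\right) \left(-82\right) = \left(-115 - \frac{25}{9}\right) \left(-82\right) = \left(- \frac{1060}{9}\right) \left(-82\right) = \frac{86920}{9}$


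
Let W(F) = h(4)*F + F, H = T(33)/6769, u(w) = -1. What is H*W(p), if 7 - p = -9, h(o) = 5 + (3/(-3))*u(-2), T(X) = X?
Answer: 528/967 ≈ 0.54602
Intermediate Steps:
h(o) = 6 (h(o) = 5 + (3/(-3))*(-1) = 5 + (3*(-1/3))*(-1) = 5 - 1*(-1) = 5 + 1 = 6)
p = 16 (p = 7 - 1*(-9) = 7 + 9 = 16)
H = 33/6769 ≈ 0.0048752
W(F) = 7*F (W(F) = 6*F + F = 7*F)
H*W(p) = 33*(7*16)/6769 = (33/6769)*112 = 528/967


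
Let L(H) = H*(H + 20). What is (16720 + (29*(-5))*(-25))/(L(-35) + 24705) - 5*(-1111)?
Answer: 28034599/5046 ≈ 5555.8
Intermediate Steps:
L(H) = H*(20 + H)
(16720 + (29*(-5))*(-25))/(L(-35) + 24705) - 5*(-1111) = (16720 + (29*(-5))*(-25))/(-35*(20 - 35) + 24705) - 5*(-1111) = (16720 - 145*(-25))/(-35*(-15) + 24705) - 1*(-5555) = (16720 + 3625)/(525 + 24705) + 5555 = 20345/25230 + 5555 = 20345*(1/25230) + 5555 = 4069/5046 + 5555 = 28034599/5046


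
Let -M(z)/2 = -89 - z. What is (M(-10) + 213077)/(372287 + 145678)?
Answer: 42647/103593 ≈ 0.41168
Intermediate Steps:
M(z) = 178 + 2*z (M(z) = -2*(-89 - z) = 178 + 2*z)
(M(-10) + 213077)/(372287 + 145678) = ((178 + 2*(-10)) + 213077)/(372287 + 145678) = ((178 - 20) + 213077)/517965 = (158 + 213077)*(1/517965) = 213235*(1/517965) = 42647/103593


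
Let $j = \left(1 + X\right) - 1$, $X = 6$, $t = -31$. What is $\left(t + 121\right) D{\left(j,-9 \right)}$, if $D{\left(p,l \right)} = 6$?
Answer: $540$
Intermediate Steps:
$j = 6$ ($j = \left(1 + 6\right) - 1 = 7 - 1 = 6$)
$\left(t + 121\right) D{\left(j,-9 \right)} = \left(-31 + 121\right) 6 = 90 \cdot 6 = 540$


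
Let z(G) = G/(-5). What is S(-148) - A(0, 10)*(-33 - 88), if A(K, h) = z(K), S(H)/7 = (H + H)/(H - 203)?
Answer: 2072/351 ≈ 5.9031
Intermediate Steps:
z(G) = -G/5 (z(G) = G*(-⅕) = -G/5)
S(H) = 14*H/(-203 + H) (S(H) = 7*((H + H)/(H - 203)) = 7*((2*H)/(-203 + H)) = 7*(2*H/(-203 + H)) = 14*H/(-203 + H))
A(K, h) = -K/5
S(-148) - A(0, 10)*(-33 - 88) = 14*(-148)/(-203 - 148) - (-⅕*0)*(-33 - 88) = 14*(-148)/(-351) - 0*(-121) = 14*(-148)*(-1/351) - 1*0 = 2072/351 + 0 = 2072/351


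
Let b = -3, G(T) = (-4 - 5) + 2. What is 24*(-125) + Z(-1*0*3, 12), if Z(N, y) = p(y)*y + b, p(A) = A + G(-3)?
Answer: -2943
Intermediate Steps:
G(T) = -7 (G(T) = -9 + 2 = -7)
p(A) = -7 + A (p(A) = A - 7 = -7 + A)
Z(N, y) = -3 + y*(-7 + y) (Z(N, y) = (-7 + y)*y - 3 = y*(-7 + y) - 3 = -3 + y*(-7 + y))
24*(-125) + Z(-1*0*3, 12) = 24*(-125) + (-3 + 12*(-7 + 12)) = -3000 + (-3 + 12*5) = -3000 + (-3 + 60) = -3000 + 57 = -2943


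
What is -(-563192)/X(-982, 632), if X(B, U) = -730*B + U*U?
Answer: 140798/279071 ≈ 0.50452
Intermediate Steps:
X(B, U) = U² - 730*B (X(B, U) = -730*B + U² = U² - 730*B)
-(-563192)/X(-982, 632) = -(-563192)/(632² - 730*(-982)) = -(-563192)/(399424 + 716860) = -(-563192)/1116284 = -1*(-140798/279071) = 140798/279071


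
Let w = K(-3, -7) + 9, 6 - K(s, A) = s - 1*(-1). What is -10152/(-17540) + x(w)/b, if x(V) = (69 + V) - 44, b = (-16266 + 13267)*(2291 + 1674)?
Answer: 6035852532/10428437695 ≈ 0.57879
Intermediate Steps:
b = -11891035 (b = -2999*3965 = -11891035)
K(s, A) = 5 - s (K(s, A) = 6 - (s - 1*(-1)) = 6 - (s + 1) = 6 - (1 + s) = 6 + (-1 - s) = 5 - s)
w = 17 (w = (5 - 1*(-3)) + 9 = (5 + 3) + 9 = 8 + 9 = 17)
x(V) = 25 + V
-10152/(-17540) + x(w)/b = -10152/(-17540) + (25 + 17)/(-11891035) = -10152*(-1/17540) + 42*(-1/11891035) = 2538/4385 - 42/11891035 = 6035852532/10428437695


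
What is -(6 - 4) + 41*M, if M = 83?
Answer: 3401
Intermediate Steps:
-(6 - 4) + 41*M = -(6 - 4) + 41*83 = -1*2 + 3403 = -2 + 3403 = 3401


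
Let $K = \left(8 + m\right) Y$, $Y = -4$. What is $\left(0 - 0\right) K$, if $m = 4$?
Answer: $0$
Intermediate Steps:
$K = -48$ ($K = \left(8 + 4\right) \left(-4\right) = 12 \left(-4\right) = -48$)
$\left(0 - 0\right) K = \left(0 - 0\right) \left(-48\right) = \left(0 + 0\right) \left(-48\right) = 0 \left(-48\right) = 0$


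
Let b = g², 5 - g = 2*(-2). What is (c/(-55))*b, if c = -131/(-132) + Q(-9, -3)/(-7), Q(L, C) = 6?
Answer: -675/3388 ≈ -0.19923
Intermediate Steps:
g = 9 (g = 5 - 2*(-2) = 5 - 1*(-4) = 5 + 4 = 9)
b = 81 (b = 9² = 81)
c = 125/924 (c = -131/(-132) + 6/(-7) = -131*(-1/132) + 6*(-⅐) = 131/132 - 6/7 = 125/924 ≈ 0.13528)
(c/(-55))*b = ((125/924)/(-55))*81 = ((125/924)*(-1/55))*81 = -25/10164*81 = -675/3388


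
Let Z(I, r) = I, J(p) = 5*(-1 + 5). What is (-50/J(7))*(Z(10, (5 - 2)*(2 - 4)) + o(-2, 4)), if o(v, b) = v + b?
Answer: -30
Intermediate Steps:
J(p) = 20 (J(p) = 5*4 = 20)
o(v, b) = b + v
(-50/J(7))*(Z(10, (5 - 2)*(2 - 4)) + o(-2, 4)) = (-50/20)*(10 + (4 - 2)) = (-50*1/20)*(10 + 2) = -5/2*12 = -30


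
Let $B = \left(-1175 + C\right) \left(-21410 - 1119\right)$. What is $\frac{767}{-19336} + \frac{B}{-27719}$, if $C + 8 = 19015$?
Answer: $\frac{7767967846535}{535974584} \approx 14493.0$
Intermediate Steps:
$C = 19007$ ($C = -8 + 19015 = 19007$)
$B = -401737128$ ($B = \left(-1175 + 19007\right) \left(-21410 - 1119\right) = 17832 \left(-22529\right) = -401737128$)
$\frac{767}{-19336} + \frac{B}{-27719} = \frac{767}{-19336} - \frac{401737128}{-27719} = 767 \left(- \frac{1}{19336}\right) - - \frac{401737128}{27719} = - \frac{767}{19336} + \frac{401737128}{27719} = \frac{7767967846535}{535974584}$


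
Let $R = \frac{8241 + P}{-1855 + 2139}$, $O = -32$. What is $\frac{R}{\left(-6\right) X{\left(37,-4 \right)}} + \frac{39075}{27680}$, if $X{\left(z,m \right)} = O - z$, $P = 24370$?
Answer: $\frac{137423867}{81362592} \approx 1.689$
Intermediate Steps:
$X{\left(z,m \right)} = -32 - z$
$R = \frac{32611}{284}$ ($R = \frac{8241 + 24370}{-1855 + 2139} = \frac{32611}{284} \approx 114.83$)
$\frac{R}{\left(-6\right) X{\left(37,-4 \right)}} + \frac{39075}{27680} = \frac{32611}{284 \left(- 6 \left(-32 - 37\right)\right)} + \frac{39075}{27680} = \frac{32611}{284 \left(- 6 \left(-32 - 37\right)\right)} + 39075 \cdot \frac{1}{27680} = \frac{32611}{284 \left(\left(-6\right) \left(-69\right)\right)} + \frac{7815}{5536} = \frac{32611}{284 \cdot 414} + \frac{7815}{5536} = \frac{32611}{284} \cdot \frac{1}{414} + \frac{7815}{5536} = \frac{32611}{117576} + \frac{7815}{5536} = \frac{137423867}{81362592}$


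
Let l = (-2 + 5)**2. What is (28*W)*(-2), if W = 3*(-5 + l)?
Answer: -672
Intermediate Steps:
l = 9 (l = 3**2 = 9)
W = 12 (W = 3*(-5 + 9) = 3*4 = 12)
(28*W)*(-2) = (28*12)*(-2) = 336*(-2) = -672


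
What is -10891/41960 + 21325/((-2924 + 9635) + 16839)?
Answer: 12766279/19763160 ≈ 0.64596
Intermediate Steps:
-10891/41960 + 21325/((-2924 + 9635) + 16839) = -10891*1/41960 + 21325/(6711 + 16839) = -10891/41960 + 21325/23550 = -10891/41960 + 21325*(1/23550) = -10891/41960 + 853/942 = 12766279/19763160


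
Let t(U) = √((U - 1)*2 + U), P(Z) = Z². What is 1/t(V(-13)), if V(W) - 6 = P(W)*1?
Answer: √523/523 ≈ 0.043727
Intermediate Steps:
V(W) = 6 + W² (V(W) = 6 + W²*1 = 6 + W²)
t(U) = √(-2 + 3*U) (t(U) = √((-1 + U)*2 + U) = √((-2 + 2*U) + U) = √(-2 + 3*U))
1/t(V(-13)) = 1/(√(-2 + 3*(6 + (-13)²))) = 1/(√(-2 + 3*(6 + 169))) = 1/(√(-2 + 3*175)) = 1/(√(-2 + 525)) = 1/(√523) = √523/523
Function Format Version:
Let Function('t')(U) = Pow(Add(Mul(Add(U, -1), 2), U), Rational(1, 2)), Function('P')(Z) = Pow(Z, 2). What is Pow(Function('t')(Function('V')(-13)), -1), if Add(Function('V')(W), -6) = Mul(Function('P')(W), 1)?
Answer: Mul(Rational(1, 523), Pow(523, Rational(1, 2))) ≈ 0.043727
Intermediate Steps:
Function('V')(W) = Add(6, Pow(W, 2)) (Function('V')(W) = Add(6, Mul(Pow(W, 2), 1)) = Add(6, Pow(W, 2)))
Function('t')(U) = Pow(Add(-2, Mul(3, U)), Rational(1, 2)) (Function('t')(U) = Pow(Add(Mul(Add(-1, U), 2), U), Rational(1, 2)) = Pow(Add(Add(-2, Mul(2, U)), U), Rational(1, 2)) = Pow(Add(-2, Mul(3, U)), Rational(1, 2)))
Pow(Function('t')(Function('V')(-13)), -1) = Pow(Pow(Add(-2, Mul(3, Add(6, Pow(-13, 2)))), Rational(1, 2)), -1) = Pow(Pow(Add(-2, Mul(3, Add(6, 169))), Rational(1, 2)), -1) = Pow(Pow(Add(-2, Mul(3, 175)), Rational(1, 2)), -1) = Pow(Pow(Add(-2, 525), Rational(1, 2)), -1) = Pow(Pow(523, Rational(1, 2)), -1) = Mul(Rational(1, 523), Pow(523, Rational(1, 2)))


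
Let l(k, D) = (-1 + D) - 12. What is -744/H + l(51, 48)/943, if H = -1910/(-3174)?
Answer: -1113393079/900565 ≈ -1236.3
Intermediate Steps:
l(k, D) = -13 + D
H = 955/1587 (H = -1910*(-1/3174) = 955/1587 ≈ 0.60176)
-744/H + l(51, 48)/943 = -744/955/1587 + (-13 + 48)/943 = -744*1587/955 + 35*(1/943) = -1180728/955 + 35/943 = -1113393079/900565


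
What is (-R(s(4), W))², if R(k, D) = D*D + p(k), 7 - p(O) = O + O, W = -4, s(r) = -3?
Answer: 841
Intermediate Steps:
p(O) = 7 - 2*O (p(O) = 7 - (O + O) = 7 - 2*O)
R(k, D) = 7 + D² - 2*k (R(k, D) = D*D + (7 - 2*k) = D² + (7 - 2*k) = 7 + D² - 2*k)
(-R(s(4), W))² = (-(7 + (-4)² - 2*(-3)))² = (-(7 + 16 + 6))² = (-1*29)² = (-29)² = 841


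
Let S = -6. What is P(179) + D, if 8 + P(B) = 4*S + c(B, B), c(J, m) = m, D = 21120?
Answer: 21267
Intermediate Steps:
P(B) = -32 + B (P(B) = -8 + (4*(-6) + B) = -8 + (-24 + B) = -32 + B)
P(179) + D = (-32 + 179) + 21120 = 147 + 21120 = 21267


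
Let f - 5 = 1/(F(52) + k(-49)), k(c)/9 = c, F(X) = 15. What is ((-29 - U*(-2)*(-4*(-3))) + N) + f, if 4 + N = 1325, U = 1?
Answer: 562745/426 ≈ 1321.0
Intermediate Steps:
N = 1321 (N = -4 + 1325 = 1321)
k(c) = 9*c
f = 2129/426 (f = 5 + 1/(15 + 9*(-49)) = 5 + 1/(15 - 441) = 5 + 1/(-426) = 5 - 1/426 = 2129/426 ≈ 4.9977)
((-29 - U*(-2)*(-4*(-3))) + N) + f = ((-29 - 1*(-2)*(-4*(-3))) + 1321) + 2129/426 = ((-29 - (-2)*12) + 1321) + 2129/426 = ((-29 - 1*(-24)) + 1321) + 2129/426 = ((-29 + 24) + 1321) + 2129/426 = (-5 + 1321) + 2129/426 = 1316 + 2129/426 = 562745/426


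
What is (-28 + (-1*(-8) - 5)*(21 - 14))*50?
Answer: -350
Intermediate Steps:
(-28 + (-1*(-8) - 5)*(21 - 14))*50 = (-28 + (8 - 5)*7)*50 = (-28 + 3*7)*50 = (-28 + 21)*50 = -7*50 = -350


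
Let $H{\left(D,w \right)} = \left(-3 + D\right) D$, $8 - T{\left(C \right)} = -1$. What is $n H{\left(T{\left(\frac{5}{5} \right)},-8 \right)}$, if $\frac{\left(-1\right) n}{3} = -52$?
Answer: $8424$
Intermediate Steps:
$T{\left(C \right)} = 9$ ($T{\left(C \right)} = 8 - -1 = 8 + 1 = 9$)
$H{\left(D,w \right)} = D \left(-3 + D\right)$
$n = 156$ ($n = \left(-3\right) \left(-52\right) = 156$)
$n H{\left(T{\left(\frac{5}{5} \right)},-8 \right)} = 156 \cdot 9 \left(-3 + 9\right) = 156 \cdot 9 \cdot 6 = 156 \cdot 54 = 8424$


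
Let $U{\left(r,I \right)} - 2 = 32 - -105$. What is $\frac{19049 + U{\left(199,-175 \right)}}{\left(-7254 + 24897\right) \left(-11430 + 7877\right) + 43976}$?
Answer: $- \frac{19188}{62641603} \approx -0.00030631$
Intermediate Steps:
$U{\left(r,I \right)} = 139$ ($U{\left(r,I \right)} = 2 + \left(32 - -105\right) = 2 + \left(32 + 105\right) = 2 + 137 = 139$)
$\frac{19049 + U{\left(199,-175 \right)}}{\left(-7254 + 24897\right) \left(-11430 + 7877\right) + 43976} = \frac{19049 + 139}{\left(-7254 + 24897\right) \left(-11430 + 7877\right) + 43976} = \frac{19188}{17643 \left(-3553\right) + 43976} = \frac{19188}{-62685579 + 43976} = \frac{19188}{-62641603} = 19188 \left(- \frac{1}{62641603}\right) = - \frac{19188}{62641603}$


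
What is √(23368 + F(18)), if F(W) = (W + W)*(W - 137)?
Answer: 2*√4771 ≈ 138.14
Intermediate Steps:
F(W) = 2*W*(-137 + W) (F(W) = (2*W)*(-137 + W) = 2*W*(-137 + W))
√(23368 + F(18)) = √(23368 + 2*18*(-137 + 18)) = √(23368 + 2*18*(-119)) = √(23368 - 4284) = √19084 = 2*√4771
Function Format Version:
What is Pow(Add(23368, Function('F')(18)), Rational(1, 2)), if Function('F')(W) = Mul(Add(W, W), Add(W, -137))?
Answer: Mul(2, Pow(4771, Rational(1, 2))) ≈ 138.14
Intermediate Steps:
Function('F')(W) = Mul(2, W, Add(-137, W)) (Function('F')(W) = Mul(Mul(2, W), Add(-137, W)) = Mul(2, W, Add(-137, W)))
Pow(Add(23368, Function('F')(18)), Rational(1, 2)) = Pow(Add(23368, Mul(2, 18, Add(-137, 18))), Rational(1, 2)) = Pow(Add(23368, Mul(2, 18, -119)), Rational(1, 2)) = Pow(Add(23368, -4284), Rational(1, 2)) = Pow(19084, Rational(1, 2)) = Mul(2, Pow(4771, Rational(1, 2)))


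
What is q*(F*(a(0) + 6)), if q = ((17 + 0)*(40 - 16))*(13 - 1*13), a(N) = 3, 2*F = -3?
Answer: 0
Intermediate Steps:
F = -3/2 (F = (½)*(-3) = -3/2 ≈ -1.5000)
q = 0 (q = (17*24)*(13 - 13) = 408*0 = 0)
q*(F*(a(0) + 6)) = 0*(-3*(3 + 6)/2) = 0*(-3/2*9) = 0*(-27/2) = 0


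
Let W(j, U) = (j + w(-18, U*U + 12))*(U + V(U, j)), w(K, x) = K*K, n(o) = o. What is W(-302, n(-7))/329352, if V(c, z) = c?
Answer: -77/82338 ≈ -0.00093517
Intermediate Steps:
w(K, x) = K**2
W(j, U) = 2*U*(324 + j) (W(j, U) = (j + (-18)**2)*(U + U) = (j + 324)*(2*U) = (324 + j)*(2*U) = 2*U*(324 + j))
W(-302, n(-7))/329352 = (2*(-7)*(324 - 302))/329352 = (2*(-7)*22)*(1/329352) = -308*1/329352 = -77/82338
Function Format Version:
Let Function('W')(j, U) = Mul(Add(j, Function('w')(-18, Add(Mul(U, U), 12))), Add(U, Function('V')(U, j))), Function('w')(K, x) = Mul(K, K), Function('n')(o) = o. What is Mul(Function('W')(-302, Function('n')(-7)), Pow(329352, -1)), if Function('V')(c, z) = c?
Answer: Rational(-77, 82338) ≈ -0.00093517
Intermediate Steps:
Function('w')(K, x) = Pow(K, 2)
Function('W')(j, U) = Mul(2, U, Add(324, j)) (Function('W')(j, U) = Mul(Add(j, Pow(-18, 2)), Add(U, U)) = Mul(Add(j, 324), Mul(2, U)) = Mul(Add(324, j), Mul(2, U)) = Mul(2, U, Add(324, j)))
Mul(Function('W')(-302, Function('n')(-7)), Pow(329352, -1)) = Mul(Mul(2, -7, Add(324, -302)), Pow(329352, -1)) = Mul(Mul(2, -7, 22), Rational(1, 329352)) = Mul(-308, Rational(1, 329352)) = Rational(-77, 82338)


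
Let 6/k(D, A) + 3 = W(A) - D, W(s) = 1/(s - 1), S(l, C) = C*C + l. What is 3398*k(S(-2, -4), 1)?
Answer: 0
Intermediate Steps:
S(l, C) = l + C² (S(l, C) = C² + l = l + C²)
W(s) = 1/(-1 + s)
k(D, A) = 6/(-3 + 1/(-1 + A) - D) (k(D, A) = 6/(-3 + (1/(-1 + A) - D)) = 6/(-3 + 1/(-1 + A) - D))
3398*k(S(-2, -4), 1) = 3398*(6*(1 - 1*1)/(-1 + (-1 + 1)*(3 + (-2 + (-4)²)))) = 3398*(6*(1 - 1)/(-1 + 0*(3 + (-2 + 16)))) = 3398*(6*0/(-1 + 0*(3 + 14))) = 3398*(6*0/(-1 + 0*17)) = 3398*(6*0/(-1 + 0)) = 3398*(6*0/(-1)) = 3398*(6*(-1)*0) = 3398*0 = 0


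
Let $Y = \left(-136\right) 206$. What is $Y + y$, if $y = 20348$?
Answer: $-7668$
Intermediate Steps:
$Y = -28016$
$Y + y = -28016 + 20348 = -7668$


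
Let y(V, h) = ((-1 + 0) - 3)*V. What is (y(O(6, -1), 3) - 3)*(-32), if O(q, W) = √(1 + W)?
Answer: 96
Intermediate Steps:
y(V, h) = -4*V (y(V, h) = (-1 - 3)*V = -4*V)
(y(O(6, -1), 3) - 3)*(-32) = (-4*√(1 - 1) - 3)*(-32) = (-4*√0 - 3)*(-32) = (-4*0 - 3)*(-32) = (0 - 3)*(-32) = -3*(-32) = 96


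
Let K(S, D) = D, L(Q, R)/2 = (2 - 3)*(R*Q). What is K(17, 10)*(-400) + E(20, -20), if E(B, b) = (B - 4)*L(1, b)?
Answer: -3360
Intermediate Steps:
L(Q, R) = -2*Q*R (L(Q, R) = 2*((2 - 3)*(R*Q)) = 2*(-Q*R) = -2*Q*R)
E(B, b) = -2*b*(-4 + B) (E(B, b) = (B - 4)*(-2*1*b) = (-4 + B)*(-2*b) = -2*b*(-4 + B))
K(17, 10)*(-400) + E(20, -20) = 10*(-400) + 2*(-20)*(4 - 1*20) = -4000 + 2*(-20)*(4 - 20) = -4000 + 2*(-20)*(-16) = -4000 + 640 = -3360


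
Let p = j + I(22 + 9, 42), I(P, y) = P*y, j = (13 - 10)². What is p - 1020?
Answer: 291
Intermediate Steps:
j = 9 (j = 3² = 9)
p = 1311 (p = 9 + (22 + 9)*42 = 9 + 31*42 = 9 + 1302 = 1311)
p - 1020 = 1311 - 1020 = 291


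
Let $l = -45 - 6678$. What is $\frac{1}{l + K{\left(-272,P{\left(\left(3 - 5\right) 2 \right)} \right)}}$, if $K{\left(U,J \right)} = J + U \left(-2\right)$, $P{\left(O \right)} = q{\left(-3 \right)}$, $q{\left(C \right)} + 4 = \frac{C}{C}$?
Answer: $- \frac{1}{6182} \approx -0.00016176$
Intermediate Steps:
$q{\left(C \right)} = -3$ ($q{\left(C \right)} = -4 + \frac{C}{C} = -4 + 1 = -3$)
$P{\left(O \right)} = -3$
$l = -6723$ ($l = -45 - 6678 = -6723$)
$K{\left(U,J \right)} = J - 2 U$
$\frac{1}{l + K{\left(-272,P{\left(\left(3 - 5\right) 2 \right)} \right)}} = \frac{1}{-6723 - -541} = \frac{1}{-6723 + \left(-3 + 544\right)} = \frac{1}{-6723 + 541} = \frac{1}{-6182} = - \frac{1}{6182}$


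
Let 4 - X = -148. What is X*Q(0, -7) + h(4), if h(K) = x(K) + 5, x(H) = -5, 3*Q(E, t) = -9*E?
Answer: 0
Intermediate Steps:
Q(E, t) = -3*E (Q(E, t) = (-9*E)/3 = -3*E)
X = 152 (X = 4 - 1*(-148) = 4 + 148 = 152)
h(K) = 0 (h(K) = -5 + 5 = 0)
X*Q(0, -7) + h(4) = 152*(-3*0) + 0 = 152*0 + 0 = 0 + 0 = 0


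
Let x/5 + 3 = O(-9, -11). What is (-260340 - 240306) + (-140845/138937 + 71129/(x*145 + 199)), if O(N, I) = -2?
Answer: -238316940797495/475998162 ≈ -5.0067e+5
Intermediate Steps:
x = -25 (x = -15 + 5*(-2) = -15 - 10 = -25)
(-260340 - 240306) + (-140845/138937 + 71129/(x*145 + 199)) = (-260340 - 240306) + (-140845/138937 + 71129/(-25*145 + 199)) = -500646 + (-140845*1/138937 + 71129/(-3625 + 199)) = -500646 + (-140845/138937 + 71129/(-3426)) = -500646 + (-140845/138937 + 71129*(-1/3426)) = -500646 + (-140845/138937 - 71129/3426) = -500646 - 10364984843/475998162 = -238316940797495/475998162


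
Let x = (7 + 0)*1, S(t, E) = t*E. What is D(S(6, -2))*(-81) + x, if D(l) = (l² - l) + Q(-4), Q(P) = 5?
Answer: -13034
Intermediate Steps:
S(t, E) = E*t
x = 7 (x = 7*1 = 7)
D(l) = 5 + l² - l (D(l) = (l² - l) + 5 = 5 + l² - l)
D(S(6, -2))*(-81) + x = (5 + (-2*6)² - (-2)*6)*(-81) + 7 = (5 + (-12)² - 1*(-12))*(-81) + 7 = (5 + 144 + 12)*(-81) + 7 = 161*(-81) + 7 = -13041 + 7 = -13034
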